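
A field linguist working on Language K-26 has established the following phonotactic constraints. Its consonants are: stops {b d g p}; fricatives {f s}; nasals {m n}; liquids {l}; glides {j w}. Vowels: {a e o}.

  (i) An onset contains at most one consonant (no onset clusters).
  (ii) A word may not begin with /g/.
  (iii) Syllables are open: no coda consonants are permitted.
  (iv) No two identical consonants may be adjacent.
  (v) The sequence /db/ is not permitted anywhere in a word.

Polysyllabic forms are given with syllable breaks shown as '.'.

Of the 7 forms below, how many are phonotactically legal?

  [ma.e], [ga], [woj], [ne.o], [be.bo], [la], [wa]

[ma.e] — σ1 onset /m/, coda /∅/ ok; σ2 onset /∅/, coda /∅/ ok → phonotactically legal
[ga] — violates constraint (ii): word begins with /g/ → phonotactically illegal
[woj] — violates constraint (iii): syllable 1 coda /j/ has 1 consonant (> 0) → phonotactically illegal
[ne.o] — σ1 onset /n/, coda /∅/ ok; σ2 onset /∅/, coda /∅/ ok → phonotactically legal
[be.bo] — σ1 onset /b/, coda /∅/ ok; σ2 onset /b/, coda /∅/ ok → phonotactically legal
[la] — σ1 onset /l/, coda /∅/ ok → phonotactically legal
[wa] — σ1 onset /w/, coda /∅/ ok → phonotactically legal
Phonotactically legal: [ma.e], [ne.o], [be.bo], [la], [wa] → 5.

5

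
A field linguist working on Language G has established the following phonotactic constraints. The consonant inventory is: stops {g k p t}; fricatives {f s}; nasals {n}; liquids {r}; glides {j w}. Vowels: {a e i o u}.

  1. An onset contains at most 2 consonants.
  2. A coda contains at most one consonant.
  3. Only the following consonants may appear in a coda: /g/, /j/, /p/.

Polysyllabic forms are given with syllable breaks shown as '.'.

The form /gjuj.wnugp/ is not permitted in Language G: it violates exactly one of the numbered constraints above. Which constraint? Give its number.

/gjuj.wnugp/: syllable 2 coda /gp/ has 2 consonants (> 1).
This is a violation of constraint 2: "A coda contains at most one consonant."
The remaining constraints (1, 3) are satisfied.

2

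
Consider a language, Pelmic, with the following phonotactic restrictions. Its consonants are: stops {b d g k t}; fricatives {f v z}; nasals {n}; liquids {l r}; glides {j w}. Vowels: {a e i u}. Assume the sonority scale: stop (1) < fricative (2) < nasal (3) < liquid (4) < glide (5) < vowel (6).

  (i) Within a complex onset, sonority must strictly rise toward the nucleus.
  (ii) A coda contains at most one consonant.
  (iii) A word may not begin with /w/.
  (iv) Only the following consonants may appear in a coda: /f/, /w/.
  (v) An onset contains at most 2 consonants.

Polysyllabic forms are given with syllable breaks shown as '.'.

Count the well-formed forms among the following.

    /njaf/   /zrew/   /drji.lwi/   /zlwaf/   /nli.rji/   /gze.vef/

/njaf/ — σ1 onset /nj/ (3→5 rises), coda /f/ ok → well-formed
/zrew/ — σ1 onset /zr/ (2→4 rises), coda /w/ ok → well-formed
/drji.lwi/ — violates constraint (v): syllable 1 onset /drj/ has 3 consonants (> 2) → ill-formed
/zlwaf/ — violates constraint (v): syllable 1 onset /zlw/ has 3 consonants (> 2) → ill-formed
/nli.rji/ — σ1 onset /nl/ (3→4 rises), coda /∅/ ok; σ2 onset /rj/ (4→5 rises), coda /∅/ ok → well-formed
/gze.vef/ — σ1 onset /gz/ (1→2 rises), coda /∅/ ok; σ2 onset /v/, coda /f/ ok → well-formed
Well-formed: /njaf/, /zrew/, /nli.rji/, /gze.vef/ → 4.

4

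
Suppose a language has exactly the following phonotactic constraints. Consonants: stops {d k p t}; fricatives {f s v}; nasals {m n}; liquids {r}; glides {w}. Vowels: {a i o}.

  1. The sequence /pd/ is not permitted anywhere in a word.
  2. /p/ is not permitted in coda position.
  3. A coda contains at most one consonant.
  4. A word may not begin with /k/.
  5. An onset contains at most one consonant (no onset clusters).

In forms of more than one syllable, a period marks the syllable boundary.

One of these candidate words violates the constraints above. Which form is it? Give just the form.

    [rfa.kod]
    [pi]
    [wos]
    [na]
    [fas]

[rfa.kod] — violates constraint 5: syllable 1 onset /rf/ has 2 consonants (> 1) → ill-formed
[pi] — σ1 onset /p/, coda /∅/ ok → well-formed
[wos] — σ1 onset /w/, coda /s/ ok → well-formed
[na] — σ1 onset /n/, coda /∅/ ok → well-formed
[fas] — σ1 onset /f/, coda /s/ ok → well-formed

[rfa.kod]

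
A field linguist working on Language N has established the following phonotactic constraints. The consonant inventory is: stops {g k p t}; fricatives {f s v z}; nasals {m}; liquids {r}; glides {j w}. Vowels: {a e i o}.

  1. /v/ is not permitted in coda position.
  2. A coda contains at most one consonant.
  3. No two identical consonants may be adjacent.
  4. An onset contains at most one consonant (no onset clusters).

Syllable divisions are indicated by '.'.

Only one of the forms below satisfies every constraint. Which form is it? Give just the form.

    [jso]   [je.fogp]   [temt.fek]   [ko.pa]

[ko.pa]

[jso] — violates constraint 4: syllable 1 onset /js/ has 2 consonants (> 1) → ill-formed
[je.fogp] — violates constraint 2: syllable 2 coda /gp/ has 2 consonants (> 1) → ill-formed
[temt.fek] — violates constraint 2: syllable 1 coda /mt/ has 2 consonants (> 1) → ill-formed
[ko.pa] — σ1 onset /k/, coda /∅/ ok; σ2 onset /p/, coda /∅/ ok → well-formed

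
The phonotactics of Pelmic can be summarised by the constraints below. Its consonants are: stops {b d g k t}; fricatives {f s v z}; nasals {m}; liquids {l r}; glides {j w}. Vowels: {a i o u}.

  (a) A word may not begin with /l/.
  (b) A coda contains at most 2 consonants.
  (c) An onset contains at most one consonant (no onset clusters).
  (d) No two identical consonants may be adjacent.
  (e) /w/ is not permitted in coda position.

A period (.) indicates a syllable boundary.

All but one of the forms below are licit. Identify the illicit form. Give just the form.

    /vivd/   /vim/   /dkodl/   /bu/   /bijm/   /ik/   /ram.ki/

/vivd/ — σ1 onset /v/, coda /vd/ (2C) ok → licit
/vim/ — σ1 onset /v/, coda /m/ ok → licit
/dkodl/ — violates constraint (c): syllable 1 onset /dk/ has 2 consonants (> 1) → illicit
/bu/ — σ1 onset /b/, coda /∅/ ok → licit
/bijm/ — σ1 onset /b/, coda /jm/ (2C) ok → licit
/ik/ — σ1 onset /∅/, coda /k/ ok → licit
/ram.ki/ — σ1 onset /r/, coda /m/ ok; σ2 onset /k/, coda /∅/ ok → licit

/dkodl/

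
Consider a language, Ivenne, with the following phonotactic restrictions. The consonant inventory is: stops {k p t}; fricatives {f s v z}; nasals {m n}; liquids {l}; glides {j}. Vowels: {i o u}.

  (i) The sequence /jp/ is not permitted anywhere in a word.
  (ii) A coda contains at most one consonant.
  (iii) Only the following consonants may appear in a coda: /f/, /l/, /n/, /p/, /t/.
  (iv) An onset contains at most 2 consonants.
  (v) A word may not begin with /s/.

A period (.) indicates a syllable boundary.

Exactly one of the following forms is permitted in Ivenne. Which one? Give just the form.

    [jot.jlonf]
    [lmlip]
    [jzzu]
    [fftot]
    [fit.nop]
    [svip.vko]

[fit.nop]

[jot.jlonf] — violates constraint (ii): syllable 2 coda /nf/ has 2 consonants (> 1) → not permitted
[lmlip] — violates constraint (iv): syllable 1 onset /lml/ has 3 consonants (> 2) → not permitted
[jzzu] — violates constraint (iv): syllable 1 onset /jzz/ has 3 consonants (> 2) → not permitted
[fftot] — violates constraint (iv): syllable 1 onset /fft/ has 3 consonants (> 2) → not permitted
[fit.nop] — σ1 onset /f/, coda /t/ ok; σ2 onset /n/, coda /p/ ok → permitted
[svip.vko] — violates constraint (v): word begins with /s/ → not permitted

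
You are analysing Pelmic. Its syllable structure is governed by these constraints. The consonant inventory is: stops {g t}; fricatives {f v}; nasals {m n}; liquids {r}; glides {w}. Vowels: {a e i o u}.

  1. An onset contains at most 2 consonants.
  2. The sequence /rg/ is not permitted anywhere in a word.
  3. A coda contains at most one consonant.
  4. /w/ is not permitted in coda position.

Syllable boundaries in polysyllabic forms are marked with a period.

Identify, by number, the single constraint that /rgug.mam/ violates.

2

/rgug.mam/: contains banned sequence /rg/.
This is a violation of constraint 2: "The sequence /rg/ is not permitted anywhere in a word."
The remaining constraints (1, 3, 4) are satisfied.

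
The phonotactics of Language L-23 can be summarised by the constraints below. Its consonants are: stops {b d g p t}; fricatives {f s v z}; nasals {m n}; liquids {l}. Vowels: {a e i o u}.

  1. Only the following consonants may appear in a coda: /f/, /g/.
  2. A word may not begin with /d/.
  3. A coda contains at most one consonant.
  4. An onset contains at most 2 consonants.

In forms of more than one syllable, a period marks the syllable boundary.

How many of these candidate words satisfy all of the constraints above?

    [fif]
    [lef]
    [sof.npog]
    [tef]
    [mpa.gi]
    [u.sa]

[fif] — σ1 onset /f/, coda /f/ ok → licit
[lef] — σ1 onset /l/, coda /f/ ok → licit
[sof.npog] — σ1 onset /s/, coda /f/ ok; σ2 onset /np/ (2C), coda /g/ ok → licit
[tef] — σ1 onset /t/, coda /f/ ok → licit
[mpa.gi] — σ1 onset /mp/ (2C), coda /∅/ ok; σ2 onset /g/, coda /∅/ ok → licit
[u.sa] — σ1 onset /∅/, coda /∅/ ok; σ2 onset /s/, coda /∅/ ok → licit
Licit: [fif], [lef], [sof.npog], [tef], [mpa.gi], [u.sa] → 6.

6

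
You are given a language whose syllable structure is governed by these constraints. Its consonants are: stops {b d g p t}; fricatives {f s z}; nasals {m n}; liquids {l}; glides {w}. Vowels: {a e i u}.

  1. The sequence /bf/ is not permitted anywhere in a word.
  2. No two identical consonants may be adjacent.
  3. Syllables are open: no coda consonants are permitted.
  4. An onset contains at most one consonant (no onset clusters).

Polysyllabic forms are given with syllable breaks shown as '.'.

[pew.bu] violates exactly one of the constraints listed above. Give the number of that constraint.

[pew.bu]: syllable 1 coda /w/ has 1 consonant (> 0).
This is a violation of constraint 3: "Syllables are open: no coda consonants are permitted."
The remaining constraints (1, 2, 4) are satisfied.

3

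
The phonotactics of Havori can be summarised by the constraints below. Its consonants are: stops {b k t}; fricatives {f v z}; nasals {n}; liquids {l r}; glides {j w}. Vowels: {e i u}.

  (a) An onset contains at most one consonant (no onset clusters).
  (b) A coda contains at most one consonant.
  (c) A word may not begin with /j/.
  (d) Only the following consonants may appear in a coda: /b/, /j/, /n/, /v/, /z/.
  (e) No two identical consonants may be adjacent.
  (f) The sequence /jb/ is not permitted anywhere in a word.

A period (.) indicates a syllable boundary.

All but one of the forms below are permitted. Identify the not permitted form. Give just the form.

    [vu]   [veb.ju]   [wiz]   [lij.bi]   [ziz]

[lij.bi]

[vu] — σ1 onset /v/, coda /∅/ ok → permitted
[veb.ju] — σ1 onset /v/, coda /b/ ok; σ2 onset /j/, coda /∅/ ok → permitted
[wiz] — σ1 onset /w/, coda /z/ ok → permitted
[lij.bi] — violates constraint (f): contains banned sequence /jb/ → not permitted
[ziz] — σ1 onset /z/, coda /z/ ok → permitted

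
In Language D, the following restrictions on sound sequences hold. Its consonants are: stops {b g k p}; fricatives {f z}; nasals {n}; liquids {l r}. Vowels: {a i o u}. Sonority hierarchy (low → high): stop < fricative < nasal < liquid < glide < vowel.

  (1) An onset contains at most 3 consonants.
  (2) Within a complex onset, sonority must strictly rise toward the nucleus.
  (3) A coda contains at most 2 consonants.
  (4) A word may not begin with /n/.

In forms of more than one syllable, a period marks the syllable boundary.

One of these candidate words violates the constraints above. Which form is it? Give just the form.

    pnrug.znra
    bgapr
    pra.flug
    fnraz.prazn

pnrug.znra — σ1 onset /pnr/ (1→3→4 rises), coda /g/ ok; σ2 onset /znr/ (2→3→4 rises), coda /∅/ ok → well-formed
bgapr — violates constraint 2: syllable 1 onset /bg/: /b/ (stop, 1) → /g/ (stop, 1) does not rise → ill-formed
pra.flug — σ1 onset /pr/ (1→4 rises), coda /∅/ ok; σ2 onset /fl/ (2→4 rises), coda /g/ ok → well-formed
fnraz.prazn — σ1 onset /fnr/ (2→3→4 rises), coda /z/ ok; σ2 onset /pr/ (1→4 rises), coda /zn/ (2C) ok → well-formed

bgapr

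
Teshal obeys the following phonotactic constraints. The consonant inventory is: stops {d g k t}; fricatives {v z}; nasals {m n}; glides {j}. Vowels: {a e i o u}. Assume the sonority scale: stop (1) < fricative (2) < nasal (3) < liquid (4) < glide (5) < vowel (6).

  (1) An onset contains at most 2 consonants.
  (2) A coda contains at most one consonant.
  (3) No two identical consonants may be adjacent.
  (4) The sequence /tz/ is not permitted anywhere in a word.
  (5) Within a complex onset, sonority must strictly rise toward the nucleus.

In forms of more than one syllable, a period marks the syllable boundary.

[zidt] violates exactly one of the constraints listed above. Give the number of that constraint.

[zidt]: syllable 1 coda /dt/ has 2 consonants (> 1).
This is a violation of constraint 2: "A coda contains at most one consonant."
The remaining constraints (1, 3, 4, 5) are satisfied.

2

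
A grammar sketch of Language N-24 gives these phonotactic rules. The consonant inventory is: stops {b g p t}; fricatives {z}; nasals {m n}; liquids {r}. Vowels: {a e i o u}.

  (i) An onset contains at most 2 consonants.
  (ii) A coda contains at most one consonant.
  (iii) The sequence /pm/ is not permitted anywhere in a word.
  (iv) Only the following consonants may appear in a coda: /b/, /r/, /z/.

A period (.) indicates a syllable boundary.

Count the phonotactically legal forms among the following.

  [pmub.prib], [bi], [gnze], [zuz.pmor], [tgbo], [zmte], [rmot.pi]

1

[pmub.prib] — violates constraint (iii): contains banned sequence /pm/ → phonotactically illegal
[bi] — σ1 onset /b/, coda /∅/ ok → phonotactically legal
[gnze] — violates constraint (i): syllable 1 onset /gnz/ has 3 consonants (> 2) → phonotactically illegal
[zuz.pmor] — violates constraint (iii): contains banned sequence /pm/ → phonotactically illegal
[tgbo] — violates constraint (i): syllable 1 onset /tgb/ has 3 consonants (> 2) → phonotactically illegal
[zmte] — violates constraint (i): syllable 1 onset /zmt/ has 3 consonants (> 2) → phonotactically illegal
[rmot.pi] — violates constraint (iv): syllable 1 coda contains /t/, which is not a licensed coda consonant → phonotactically illegal
Phonotactically legal: [bi] → 1.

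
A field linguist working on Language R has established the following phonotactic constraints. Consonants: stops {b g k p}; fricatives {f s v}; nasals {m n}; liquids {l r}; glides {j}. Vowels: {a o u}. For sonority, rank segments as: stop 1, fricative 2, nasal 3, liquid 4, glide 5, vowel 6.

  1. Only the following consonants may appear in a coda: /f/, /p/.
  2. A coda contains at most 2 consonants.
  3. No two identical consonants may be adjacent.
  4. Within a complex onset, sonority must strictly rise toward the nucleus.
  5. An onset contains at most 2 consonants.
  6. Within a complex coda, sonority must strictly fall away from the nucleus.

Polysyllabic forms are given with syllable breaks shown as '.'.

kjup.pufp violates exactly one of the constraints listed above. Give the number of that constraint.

3

kjup.pufp: adjacent identical consonants /pp/.
This is a violation of constraint 3: "No two identical consonants may be adjacent."
The remaining constraints (1, 2, 4, 5, 6) are satisfied.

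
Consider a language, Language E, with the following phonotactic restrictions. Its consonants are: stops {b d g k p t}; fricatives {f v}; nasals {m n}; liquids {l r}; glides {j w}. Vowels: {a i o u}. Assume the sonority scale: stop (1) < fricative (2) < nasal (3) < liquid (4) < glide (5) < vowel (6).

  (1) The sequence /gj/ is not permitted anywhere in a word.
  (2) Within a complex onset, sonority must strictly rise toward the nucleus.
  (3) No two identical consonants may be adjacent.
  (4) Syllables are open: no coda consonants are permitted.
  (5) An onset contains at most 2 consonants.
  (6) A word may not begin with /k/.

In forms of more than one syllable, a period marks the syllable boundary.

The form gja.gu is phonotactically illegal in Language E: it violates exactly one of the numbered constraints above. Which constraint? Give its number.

1

gja.gu: contains banned sequence /gj/.
This is a violation of constraint 1: "The sequence /gj/ is not permitted anywhere in a word."
The remaining constraints (2, 3, 4, 5, 6) are satisfied.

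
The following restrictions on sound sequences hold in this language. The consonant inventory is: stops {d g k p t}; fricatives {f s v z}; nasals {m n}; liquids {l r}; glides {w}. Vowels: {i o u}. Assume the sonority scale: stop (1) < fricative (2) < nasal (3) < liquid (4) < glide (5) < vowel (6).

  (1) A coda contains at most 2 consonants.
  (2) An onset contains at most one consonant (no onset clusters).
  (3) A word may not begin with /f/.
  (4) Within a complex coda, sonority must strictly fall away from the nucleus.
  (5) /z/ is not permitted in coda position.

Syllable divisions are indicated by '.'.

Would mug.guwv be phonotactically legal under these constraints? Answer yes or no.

mug.guwv — σ1 onset /m/, coda /g/ ok; σ2 onset /g/, coda /wv/ (5→2 falls) ok → phonotactically legal

yes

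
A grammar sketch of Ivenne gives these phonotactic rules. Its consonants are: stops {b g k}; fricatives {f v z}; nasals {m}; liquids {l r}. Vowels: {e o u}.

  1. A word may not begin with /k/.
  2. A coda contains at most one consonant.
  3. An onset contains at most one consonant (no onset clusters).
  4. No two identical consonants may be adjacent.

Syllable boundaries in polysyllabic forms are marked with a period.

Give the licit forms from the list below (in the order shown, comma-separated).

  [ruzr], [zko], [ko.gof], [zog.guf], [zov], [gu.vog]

[zov], [gu.vog]

[ruzr] — violates constraint 2: syllable 1 coda /zr/ has 2 consonants (> 1) → illicit
[zko] — violates constraint 3: syllable 1 onset /zk/ has 2 consonants (> 1) → illicit
[ko.gof] — violates constraint 1: word begins with /k/ → illicit
[zog.guf] — violates constraint 4: adjacent identical consonants /gg/ → illicit
[zov] — σ1 onset /z/, coda /v/ ok → licit
[gu.vog] — σ1 onset /g/, coda /∅/ ok; σ2 onset /v/, coda /g/ ok → licit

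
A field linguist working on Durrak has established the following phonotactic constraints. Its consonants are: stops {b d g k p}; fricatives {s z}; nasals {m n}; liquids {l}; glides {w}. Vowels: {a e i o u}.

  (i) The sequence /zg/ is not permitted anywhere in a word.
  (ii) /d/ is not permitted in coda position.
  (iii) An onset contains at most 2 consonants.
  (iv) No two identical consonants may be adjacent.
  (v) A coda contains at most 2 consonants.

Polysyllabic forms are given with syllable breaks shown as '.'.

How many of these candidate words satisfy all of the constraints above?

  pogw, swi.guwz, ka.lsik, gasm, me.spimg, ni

6

pogw — σ1 onset /p/, coda /gw/ (2C) ok → well-formed
swi.guwz — σ1 onset /sw/ (2C), coda /∅/ ok; σ2 onset /g/, coda /wz/ (2C) ok → well-formed
ka.lsik — σ1 onset /k/, coda /∅/ ok; σ2 onset /ls/ (2C), coda /k/ ok → well-formed
gasm — σ1 onset /g/, coda /sm/ (2C) ok → well-formed
me.spimg — σ1 onset /m/, coda /∅/ ok; σ2 onset /sp/ (2C), coda /mg/ (2C) ok → well-formed
ni — σ1 onset /n/, coda /∅/ ok → well-formed
Well-formed: pogw, swi.guwz, ka.lsik, gasm, me.spimg, ni → 6.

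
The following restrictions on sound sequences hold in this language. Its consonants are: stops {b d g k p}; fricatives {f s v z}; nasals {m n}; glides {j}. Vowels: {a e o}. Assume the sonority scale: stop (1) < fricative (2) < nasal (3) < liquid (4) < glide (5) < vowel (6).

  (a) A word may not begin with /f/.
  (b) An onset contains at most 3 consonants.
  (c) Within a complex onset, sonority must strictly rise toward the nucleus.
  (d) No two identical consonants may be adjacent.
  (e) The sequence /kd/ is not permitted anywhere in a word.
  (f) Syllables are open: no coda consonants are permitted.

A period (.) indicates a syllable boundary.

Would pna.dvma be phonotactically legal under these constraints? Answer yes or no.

yes

pna.dvma — σ1 onset /pn/ (1→3 rises), coda /∅/ ok; σ2 onset /dvm/ (1→2→3 rises), coda /∅/ ok → phonotactically legal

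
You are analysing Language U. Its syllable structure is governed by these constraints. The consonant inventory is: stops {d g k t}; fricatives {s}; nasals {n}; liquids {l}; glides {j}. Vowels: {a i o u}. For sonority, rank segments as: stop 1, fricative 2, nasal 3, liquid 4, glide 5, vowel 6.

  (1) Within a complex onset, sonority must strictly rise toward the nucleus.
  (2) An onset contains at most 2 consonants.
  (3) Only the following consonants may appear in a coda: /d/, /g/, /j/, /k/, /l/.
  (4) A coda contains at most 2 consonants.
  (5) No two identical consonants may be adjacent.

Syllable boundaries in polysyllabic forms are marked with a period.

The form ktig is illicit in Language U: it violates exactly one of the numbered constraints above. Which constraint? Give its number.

1

ktig: syllable 1 onset /kt/: /k/ (stop, 1) → /t/ (stop, 1) does not rise.
This is a violation of constraint 1: "Within a complex onset, sonority must strictly rise toward the nucleus."
The remaining constraints (2, 3, 4, 5) are satisfied.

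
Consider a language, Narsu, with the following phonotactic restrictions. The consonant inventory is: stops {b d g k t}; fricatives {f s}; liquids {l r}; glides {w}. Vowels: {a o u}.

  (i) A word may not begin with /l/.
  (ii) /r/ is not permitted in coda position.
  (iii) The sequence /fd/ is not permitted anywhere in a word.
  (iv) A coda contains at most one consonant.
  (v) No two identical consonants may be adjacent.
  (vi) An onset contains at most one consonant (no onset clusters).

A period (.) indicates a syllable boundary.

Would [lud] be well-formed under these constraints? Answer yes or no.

[lud] — violates constraint (i): word begins with /l/ → ill-formed

no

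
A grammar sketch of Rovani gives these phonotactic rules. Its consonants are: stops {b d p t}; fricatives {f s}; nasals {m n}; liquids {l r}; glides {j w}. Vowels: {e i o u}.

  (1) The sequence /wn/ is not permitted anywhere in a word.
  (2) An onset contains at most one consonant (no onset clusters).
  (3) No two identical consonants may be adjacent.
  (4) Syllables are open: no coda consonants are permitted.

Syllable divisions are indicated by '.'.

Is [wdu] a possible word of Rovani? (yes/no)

[wdu] — violates constraint 2: syllable 1 onset /wd/ has 2 consonants (> 1) → ill-formed

no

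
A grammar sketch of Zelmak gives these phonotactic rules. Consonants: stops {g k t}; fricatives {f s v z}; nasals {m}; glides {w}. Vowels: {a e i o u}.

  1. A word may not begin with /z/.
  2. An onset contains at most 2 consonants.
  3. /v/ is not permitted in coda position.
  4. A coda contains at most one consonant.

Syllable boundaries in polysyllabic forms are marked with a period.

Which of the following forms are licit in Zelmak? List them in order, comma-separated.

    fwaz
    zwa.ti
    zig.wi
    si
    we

fwaz, si, we

fwaz — σ1 onset /fw/ (2C), coda /z/ ok → licit
zwa.ti — violates constraint 1: word begins with /z/ → illicit
zig.wi — violates constraint 1: word begins with /z/ → illicit
si — σ1 onset /s/, coda /∅/ ok → licit
we — σ1 onset /w/, coda /∅/ ok → licit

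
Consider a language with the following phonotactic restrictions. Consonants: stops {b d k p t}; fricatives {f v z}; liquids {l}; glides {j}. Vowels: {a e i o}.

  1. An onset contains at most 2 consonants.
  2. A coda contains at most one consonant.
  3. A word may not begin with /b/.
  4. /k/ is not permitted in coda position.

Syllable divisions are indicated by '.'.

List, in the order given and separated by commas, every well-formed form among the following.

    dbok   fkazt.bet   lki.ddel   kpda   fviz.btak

lki.ddel

dbok — violates constraint 4: syllable 1 coda contains /k/ → ill-formed
fkazt.bet — violates constraint 2: syllable 1 coda /zt/ has 2 consonants (> 1) → ill-formed
lki.ddel — σ1 onset /lk/ (2C), coda /∅/ ok; σ2 onset /dd/ (2C), coda /l/ ok → well-formed
kpda — violates constraint 1: syllable 1 onset /kpd/ has 3 consonants (> 2) → ill-formed
fviz.btak — violates constraint 4: syllable 2 coda contains /k/ → ill-formed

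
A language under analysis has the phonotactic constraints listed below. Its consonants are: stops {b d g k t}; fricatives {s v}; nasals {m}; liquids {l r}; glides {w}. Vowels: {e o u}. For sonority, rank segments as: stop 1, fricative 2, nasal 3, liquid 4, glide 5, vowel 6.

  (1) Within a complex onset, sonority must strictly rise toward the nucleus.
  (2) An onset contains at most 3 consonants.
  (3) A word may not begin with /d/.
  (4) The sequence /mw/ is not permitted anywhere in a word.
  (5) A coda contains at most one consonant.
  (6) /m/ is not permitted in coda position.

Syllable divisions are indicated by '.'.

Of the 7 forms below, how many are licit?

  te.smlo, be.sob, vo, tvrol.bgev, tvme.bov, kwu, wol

6

te.smlo — σ1 onset /t/, coda /∅/ ok; σ2 onset /sml/ (2→3→4 rises), coda /∅/ ok → licit
be.sob — σ1 onset /b/, coda /∅/ ok; σ2 onset /s/, coda /b/ ok → licit
vo — σ1 onset /v/, coda /∅/ ok → licit
tvrol.bgev — violates constraint 1: syllable 2 onset /bg/: /b/ (stop, 1) → /g/ (stop, 1) does not rise → illicit
tvme.bov — σ1 onset /tvm/ (1→2→3 rises), coda /∅/ ok; σ2 onset /b/, coda /v/ ok → licit
kwu — σ1 onset /kw/ (1→5 rises), coda /∅/ ok → licit
wol — σ1 onset /w/, coda /l/ ok → licit
Licit: te.smlo, be.sob, vo, tvme.bov, kwu, wol → 6.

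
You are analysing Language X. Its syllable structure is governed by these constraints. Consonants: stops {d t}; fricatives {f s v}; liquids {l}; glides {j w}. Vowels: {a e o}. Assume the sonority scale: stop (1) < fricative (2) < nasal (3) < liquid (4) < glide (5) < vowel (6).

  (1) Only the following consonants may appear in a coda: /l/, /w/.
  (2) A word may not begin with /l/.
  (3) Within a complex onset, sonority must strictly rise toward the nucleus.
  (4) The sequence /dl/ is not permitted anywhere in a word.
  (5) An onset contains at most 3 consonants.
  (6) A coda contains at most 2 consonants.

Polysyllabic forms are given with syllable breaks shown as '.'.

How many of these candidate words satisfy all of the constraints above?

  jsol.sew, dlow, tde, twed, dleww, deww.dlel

0

jsol.sew — violates constraint 3: syllable 1 onset /js/: /j/ (glide, 5) → /s/ (fricative, 2) does not rise → not permitted
dlow — violates constraint 4: contains banned sequence /dl/ → not permitted
tde — violates constraint 3: syllable 1 onset /td/: /t/ (stop, 1) → /d/ (stop, 1) does not rise → not permitted
twed — violates constraint 1: syllable 1 coda contains /d/, which is not a licensed coda consonant → not permitted
dleww — violates constraint 4: contains banned sequence /dl/ → not permitted
deww.dlel — violates constraint 4: contains banned sequence /dl/ → not permitted
No form is permitted → 0.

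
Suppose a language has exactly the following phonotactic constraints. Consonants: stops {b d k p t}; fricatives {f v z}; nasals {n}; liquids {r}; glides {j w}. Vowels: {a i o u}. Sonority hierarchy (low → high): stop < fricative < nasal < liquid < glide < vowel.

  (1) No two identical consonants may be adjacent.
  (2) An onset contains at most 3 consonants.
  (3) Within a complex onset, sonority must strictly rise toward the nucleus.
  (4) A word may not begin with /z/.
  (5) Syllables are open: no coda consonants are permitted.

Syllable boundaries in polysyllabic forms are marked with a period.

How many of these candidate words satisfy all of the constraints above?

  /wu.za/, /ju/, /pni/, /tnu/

4

/wu.za/ — σ1 onset /w/, coda /∅/ ok; σ2 onset /z/, coda /∅/ ok → licit
/ju/ — σ1 onset /j/, coda /∅/ ok → licit
/pni/ — σ1 onset /pn/ (1→3 rises), coda /∅/ ok → licit
/tnu/ — σ1 onset /tn/ (1→3 rises), coda /∅/ ok → licit
Licit: /wu.za/, /ju/, /pni/, /tnu/ → 4.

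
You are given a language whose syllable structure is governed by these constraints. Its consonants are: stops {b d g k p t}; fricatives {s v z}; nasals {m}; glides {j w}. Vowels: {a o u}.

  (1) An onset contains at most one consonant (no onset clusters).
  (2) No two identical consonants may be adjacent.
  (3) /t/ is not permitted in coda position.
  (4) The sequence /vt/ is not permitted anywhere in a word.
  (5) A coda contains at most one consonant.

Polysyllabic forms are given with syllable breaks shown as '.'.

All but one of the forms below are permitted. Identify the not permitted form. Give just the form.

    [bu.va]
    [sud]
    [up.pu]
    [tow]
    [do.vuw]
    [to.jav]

[bu.va] — σ1 onset /b/, coda /∅/ ok; σ2 onset /v/, coda /∅/ ok → permitted
[sud] — σ1 onset /s/, coda /d/ ok → permitted
[up.pu] — violates constraint 2: adjacent identical consonants /pp/ → not permitted
[tow] — σ1 onset /t/, coda /w/ ok → permitted
[do.vuw] — σ1 onset /d/, coda /∅/ ok; σ2 onset /v/, coda /w/ ok → permitted
[to.jav] — σ1 onset /t/, coda /∅/ ok; σ2 onset /j/, coda /v/ ok → permitted

[up.pu]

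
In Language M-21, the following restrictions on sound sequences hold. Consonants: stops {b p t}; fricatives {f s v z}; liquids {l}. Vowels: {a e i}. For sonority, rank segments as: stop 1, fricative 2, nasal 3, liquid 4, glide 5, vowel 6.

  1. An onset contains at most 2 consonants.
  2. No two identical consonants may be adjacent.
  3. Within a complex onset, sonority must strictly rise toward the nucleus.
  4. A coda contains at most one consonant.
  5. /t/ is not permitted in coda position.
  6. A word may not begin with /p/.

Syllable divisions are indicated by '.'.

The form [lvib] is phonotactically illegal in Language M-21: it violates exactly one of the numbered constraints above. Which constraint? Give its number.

[lvib]: syllable 1 onset /lv/: /l/ (liquid, 4) → /v/ (fricative, 2) does not rise.
This is a violation of constraint 3: "Within a complex onset, sonority must strictly rise toward the nucleus."
The remaining constraints (1, 2, 4, 5, 6) are satisfied.

3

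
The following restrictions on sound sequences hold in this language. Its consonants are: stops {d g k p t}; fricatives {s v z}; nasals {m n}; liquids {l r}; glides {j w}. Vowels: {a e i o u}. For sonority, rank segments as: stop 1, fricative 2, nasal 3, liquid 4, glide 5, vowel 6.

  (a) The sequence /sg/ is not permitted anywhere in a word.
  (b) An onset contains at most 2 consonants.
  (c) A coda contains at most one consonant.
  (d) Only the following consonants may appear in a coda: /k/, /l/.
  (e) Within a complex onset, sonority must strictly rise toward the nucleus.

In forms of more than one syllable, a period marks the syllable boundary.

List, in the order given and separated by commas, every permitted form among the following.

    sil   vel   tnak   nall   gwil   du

sil, vel, tnak, gwil, du

sil — σ1 onset /s/, coda /l/ ok → permitted
vel — σ1 onset /v/, coda /l/ ok → permitted
tnak — σ1 onset /tn/ (1→3 rises), coda /k/ ok → permitted
nall — violates constraint (c): syllable 1 coda /ll/ has 2 consonants (> 1) → not permitted
gwil — σ1 onset /gw/ (1→5 rises), coda /l/ ok → permitted
du — σ1 onset /d/, coda /∅/ ok → permitted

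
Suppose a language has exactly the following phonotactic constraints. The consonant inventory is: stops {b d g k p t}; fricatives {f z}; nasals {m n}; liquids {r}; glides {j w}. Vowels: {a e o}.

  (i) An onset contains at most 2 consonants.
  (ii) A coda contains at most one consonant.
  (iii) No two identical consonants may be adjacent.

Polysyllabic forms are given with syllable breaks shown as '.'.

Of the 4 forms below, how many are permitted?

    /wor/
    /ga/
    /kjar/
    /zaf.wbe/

4

/wor/ — σ1 onset /w/, coda /r/ ok → permitted
/ga/ — σ1 onset /g/, coda /∅/ ok → permitted
/kjar/ — σ1 onset /kj/ (2C), coda /r/ ok → permitted
/zaf.wbe/ — σ1 onset /z/, coda /f/ ok; σ2 onset /wb/ (2C), coda /∅/ ok → permitted
Permitted: /wor/, /ga/, /kjar/, /zaf.wbe/ → 4.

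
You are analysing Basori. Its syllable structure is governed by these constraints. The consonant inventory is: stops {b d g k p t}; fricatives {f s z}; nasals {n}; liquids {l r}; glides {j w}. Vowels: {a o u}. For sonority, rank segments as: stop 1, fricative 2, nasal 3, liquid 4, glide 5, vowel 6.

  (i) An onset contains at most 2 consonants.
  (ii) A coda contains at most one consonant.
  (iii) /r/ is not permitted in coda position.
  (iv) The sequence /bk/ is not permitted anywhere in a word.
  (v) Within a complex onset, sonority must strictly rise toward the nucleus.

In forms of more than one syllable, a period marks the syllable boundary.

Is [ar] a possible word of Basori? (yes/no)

no

[ar] — violates constraint (iii): syllable 1 coda contains /r/ → not permitted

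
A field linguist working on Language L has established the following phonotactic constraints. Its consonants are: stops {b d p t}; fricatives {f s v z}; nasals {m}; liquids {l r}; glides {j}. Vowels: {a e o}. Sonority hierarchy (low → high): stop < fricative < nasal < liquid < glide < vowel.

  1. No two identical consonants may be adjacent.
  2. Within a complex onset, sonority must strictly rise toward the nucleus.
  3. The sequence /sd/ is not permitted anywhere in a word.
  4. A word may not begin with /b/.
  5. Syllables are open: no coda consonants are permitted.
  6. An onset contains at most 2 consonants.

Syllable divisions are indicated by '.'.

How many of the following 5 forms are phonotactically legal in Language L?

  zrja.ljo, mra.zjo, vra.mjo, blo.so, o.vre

zrja.ljo — violates constraint 6: syllable 1 onset /zrj/ has 3 consonants (> 2) → phonotactically illegal
mra.zjo — σ1 onset /mr/ (3→4 rises), coda /∅/ ok; σ2 onset /zj/ (2→5 rises), coda /∅/ ok → phonotactically legal
vra.mjo — σ1 onset /vr/ (2→4 rises), coda /∅/ ok; σ2 onset /mj/ (3→5 rises), coda /∅/ ok → phonotactically legal
blo.so — violates constraint 4: word begins with /b/ → phonotactically illegal
o.vre — σ1 onset /∅/, coda /∅/ ok; σ2 onset /vr/ (2→4 rises), coda /∅/ ok → phonotactically legal
Phonotactically legal: mra.zjo, vra.mjo, o.vre → 3.

3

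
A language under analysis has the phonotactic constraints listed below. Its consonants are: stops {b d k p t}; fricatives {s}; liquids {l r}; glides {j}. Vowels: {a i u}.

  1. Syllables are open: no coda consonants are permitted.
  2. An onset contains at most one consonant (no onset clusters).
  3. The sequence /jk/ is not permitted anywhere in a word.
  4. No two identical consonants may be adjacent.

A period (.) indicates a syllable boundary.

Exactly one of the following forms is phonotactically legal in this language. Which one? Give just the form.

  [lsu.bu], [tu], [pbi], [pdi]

[lsu.bu] — violates constraint 2: syllable 1 onset /ls/ has 2 consonants (> 1) → phonotactically illegal
[tu] — σ1 onset /t/, coda /∅/ ok → phonotactically legal
[pbi] — violates constraint 2: syllable 1 onset /pb/ has 2 consonants (> 1) → phonotactically illegal
[pdi] — violates constraint 2: syllable 1 onset /pd/ has 2 consonants (> 1) → phonotactically illegal

[tu]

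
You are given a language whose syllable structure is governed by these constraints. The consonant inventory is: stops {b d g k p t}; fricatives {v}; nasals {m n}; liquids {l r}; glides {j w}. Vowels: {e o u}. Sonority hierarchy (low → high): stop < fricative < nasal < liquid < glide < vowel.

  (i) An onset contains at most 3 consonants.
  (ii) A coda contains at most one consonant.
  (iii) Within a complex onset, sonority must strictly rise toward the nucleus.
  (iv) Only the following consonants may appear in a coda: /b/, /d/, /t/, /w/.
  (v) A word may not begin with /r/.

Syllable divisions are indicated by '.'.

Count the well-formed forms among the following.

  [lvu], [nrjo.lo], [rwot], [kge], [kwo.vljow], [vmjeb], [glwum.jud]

3

[lvu] — violates constraint (iii): syllable 1 onset /lv/: /l/ (liquid, 4) → /v/ (fricative, 2) does not rise → ill-formed
[nrjo.lo] — σ1 onset /nrj/ (3→4→5 rises), coda /∅/ ok; σ2 onset /l/, coda /∅/ ok → well-formed
[rwot] — violates constraint (v): word begins with /r/ → ill-formed
[kge] — violates constraint (iii): syllable 1 onset /kg/: /k/ (stop, 1) → /g/ (stop, 1) does not rise → ill-formed
[kwo.vljow] — σ1 onset /kw/ (1→5 rises), coda /∅/ ok; σ2 onset /vlj/ (2→4→5 rises), coda /w/ ok → well-formed
[vmjeb] — σ1 onset /vmj/ (2→3→5 rises), coda /b/ ok → well-formed
[glwum.jud] — violates constraint (iv): syllable 1 coda contains /m/, which is not a licensed coda consonant → ill-formed
Well-formed: [nrjo.lo], [kwo.vljow], [vmjeb] → 3.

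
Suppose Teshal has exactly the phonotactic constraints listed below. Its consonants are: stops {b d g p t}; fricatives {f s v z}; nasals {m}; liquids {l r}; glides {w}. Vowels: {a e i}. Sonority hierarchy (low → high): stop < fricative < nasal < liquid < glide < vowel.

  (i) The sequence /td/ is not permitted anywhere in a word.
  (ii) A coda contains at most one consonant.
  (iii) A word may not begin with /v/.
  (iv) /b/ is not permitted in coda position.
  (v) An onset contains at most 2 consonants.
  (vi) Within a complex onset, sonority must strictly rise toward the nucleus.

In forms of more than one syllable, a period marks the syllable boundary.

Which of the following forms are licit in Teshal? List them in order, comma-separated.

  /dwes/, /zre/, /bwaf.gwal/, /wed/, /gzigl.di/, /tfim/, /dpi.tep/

/dwes/ — σ1 onset /dw/ (1→5 rises), coda /s/ ok → licit
/zre/ — σ1 onset /zr/ (2→4 rises), coda /∅/ ok → licit
/bwaf.gwal/ — σ1 onset /bw/ (1→5 rises), coda /f/ ok; σ2 onset /gw/ (1→5 rises), coda /l/ ok → licit
/wed/ — σ1 onset /w/, coda /d/ ok → licit
/gzigl.di/ — violates constraint (ii): syllable 1 coda /gl/ has 2 consonants (> 1) → illicit
/tfim/ — σ1 onset /tf/ (1→2 rises), coda /m/ ok → licit
/dpi.tep/ — violates constraint (vi): syllable 1 onset /dp/: /d/ (stop, 1) → /p/ (stop, 1) does not rise → illicit

/dwes/, /zre/, /bwaf.gwal/, /wed/, /tfim/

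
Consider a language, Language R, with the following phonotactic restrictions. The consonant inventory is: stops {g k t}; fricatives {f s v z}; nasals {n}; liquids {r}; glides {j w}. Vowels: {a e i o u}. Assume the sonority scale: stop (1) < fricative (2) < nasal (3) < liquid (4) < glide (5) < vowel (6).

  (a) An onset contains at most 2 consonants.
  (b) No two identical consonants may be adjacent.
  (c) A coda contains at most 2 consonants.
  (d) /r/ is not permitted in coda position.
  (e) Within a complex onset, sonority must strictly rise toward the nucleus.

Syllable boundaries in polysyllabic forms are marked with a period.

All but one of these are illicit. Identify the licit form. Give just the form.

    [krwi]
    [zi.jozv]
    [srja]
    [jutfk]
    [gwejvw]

[zi.jozv]

[krwi] — violates constraint (a): syllable 1 onset /krw/ has 3 consonants (> 2) → illicit
[zi.jozv] — σ1 onset /z/, coda /∅/ ok; σ2 onset /j/, coda /zv/ (2C) ok → licit
[srja] — violates constraint (a): syllable 1 onset /srj/ has 3 consonants (> 2) → illicit
[jutfk] — violates constraint (c): syllable 1 coda /tfk/ has 3 consonants (> 2) → illicit
[gwejvw] — violates constraint (c): syllable 1 coda /jvw/ has 3 consonants (> 2) → illicit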